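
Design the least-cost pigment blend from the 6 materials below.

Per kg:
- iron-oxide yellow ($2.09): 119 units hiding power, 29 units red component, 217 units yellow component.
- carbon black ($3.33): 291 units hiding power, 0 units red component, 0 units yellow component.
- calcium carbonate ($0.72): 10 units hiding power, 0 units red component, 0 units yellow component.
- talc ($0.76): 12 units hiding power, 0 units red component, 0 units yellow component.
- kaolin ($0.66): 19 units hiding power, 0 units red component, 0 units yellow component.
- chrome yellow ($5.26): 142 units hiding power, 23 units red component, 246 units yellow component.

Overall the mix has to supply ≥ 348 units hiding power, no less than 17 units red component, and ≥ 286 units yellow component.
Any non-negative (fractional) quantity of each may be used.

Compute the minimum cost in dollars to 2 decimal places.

$4.94

Let x1 = kg of iron-oxide yellow, x2 = kg of carbon black, x3 = kg of calcium carbonate, x4 = kg of talc, x5 = kg of kaolin, x6 = kg of chrome yellow.
Minimise 2.09x1 + 3.33x2 + 0.72x3 + 0.76x4 + 0.66x5 + 5.26x6 s.t.:
  119x1 + 291x2 + 10x3 + 12x4 + 19x5 + 142x6 ≥ 348   (hiding power)
  29x1 + 23x6 ≥ 17   (red component)
  217x1 + 246x6 ≥ 286   (yellow component)
  x1, x2, x3, x4, x5, x6 ≥ 0.
The optimal basis is {iron-oxide yellow, carbon black}; calcium carbonate, talc, kaolin, chrome yellow drop out. The hiding power and yellow component requirements are met with equality.
Optimal quantities: iron-oxide yellow = 1.318 kg, carbon black = 0.6569 kg.
Total cost: 2.09·1.318 + 3.33·0.6569 = 4.9421.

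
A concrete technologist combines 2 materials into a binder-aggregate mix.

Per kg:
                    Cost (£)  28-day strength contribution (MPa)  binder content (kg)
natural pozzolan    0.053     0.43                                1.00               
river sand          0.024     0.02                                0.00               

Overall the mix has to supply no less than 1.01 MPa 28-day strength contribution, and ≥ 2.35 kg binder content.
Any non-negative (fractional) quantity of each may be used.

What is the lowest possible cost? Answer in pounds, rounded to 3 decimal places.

This is a linear program. Let x1 = kg of natural pozzolan, x2 = kg of river sand.
Minimize 0.053x1 + 0.024x2 subject to:
  0.43x1 + 0.02x2 ≥ 1.01   (28-day strength contribution)
  1x1 ≥ 2.35   (binder content)
  x1, x2 ≥ 0.
The minimum-cost mix takes nothing from river sand — only natural pozzolan. Binding constraint: binder content.
So natural pozzolan = 2.35 kg.
Cost = 0.053·2.35 = 0.12455.

£0.125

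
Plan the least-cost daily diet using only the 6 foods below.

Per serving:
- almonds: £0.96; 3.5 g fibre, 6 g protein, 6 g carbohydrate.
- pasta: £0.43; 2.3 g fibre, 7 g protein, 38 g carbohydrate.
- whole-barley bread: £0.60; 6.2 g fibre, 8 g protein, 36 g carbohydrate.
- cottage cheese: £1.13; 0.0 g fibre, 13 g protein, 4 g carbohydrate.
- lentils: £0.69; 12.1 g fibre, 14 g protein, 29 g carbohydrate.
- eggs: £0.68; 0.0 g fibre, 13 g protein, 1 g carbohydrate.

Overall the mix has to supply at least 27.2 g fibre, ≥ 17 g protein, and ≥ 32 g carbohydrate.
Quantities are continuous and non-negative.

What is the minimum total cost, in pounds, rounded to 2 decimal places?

Treat it as an LP. Let x1 = servings of almonds, x2 = servings of pasta, x3 = servings of whole-barley bread, x4 = servings of cottage cheese, x5 = servings of lentils, x6 = servings of eggs.
min 0.96x1 + 0.43x2 + 0.6x3 + 1.13x4 + 0.69x5 + 0.68x6 s.t.:
  3.5x1 + 2.3x2 + 6.2x3 + 12.1x5 ≥ 27.2   (fibre)
  6x1 + 7x2 + 8x3 + 13x4 + 14x5 + 13x6 ≥ 17   (protein)
  6x1 + 38x2 + 36x3 + 4x4 + 29x5 + 1x6 ≥ 32   (carbohydrate)
  x1, x2, x3, x4, x5, x6 ≥ 0.
The cheapest feasible vertex uses only lentils; almonds, pasta, whole-barley bread, cottage cheese, eggs are not used. There the fibre constraint is tight.
Solving gives x5 = 2.248.
Cost = 0.69·2.248 = 1.5511.

£1.55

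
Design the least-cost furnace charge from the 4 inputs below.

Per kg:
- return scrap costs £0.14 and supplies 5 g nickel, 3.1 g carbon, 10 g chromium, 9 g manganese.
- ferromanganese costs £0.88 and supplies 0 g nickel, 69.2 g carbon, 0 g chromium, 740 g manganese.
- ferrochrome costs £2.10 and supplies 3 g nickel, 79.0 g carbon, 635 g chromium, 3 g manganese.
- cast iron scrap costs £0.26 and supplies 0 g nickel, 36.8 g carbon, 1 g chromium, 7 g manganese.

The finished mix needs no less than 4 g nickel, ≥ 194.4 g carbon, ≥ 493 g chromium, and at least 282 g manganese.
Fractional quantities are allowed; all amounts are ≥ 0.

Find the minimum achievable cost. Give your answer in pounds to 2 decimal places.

£2.73

This is a linear program. Let x1 = kg of return scrap, x2 = kg of ferromanganese, x3 = kg of ferrochrome, x4 = kg of cast iron scrap.
Minimise 0.14x1 + 0.88x2 + 2.1x3 + 0.26x4 with:
  5x1 + 3x3 ≥ 4   (nickel)
  3.1x1 + 69.2x2 + 79x3 + 36.8x4 ≥ 194.4   (carbon)
  10x1 + 635x3 + 1x4 ≥ 493   (chromium)
  9x1 + 740x2 + 3x3 + 7x4 ≥ 282   (manganese)
  x1, x2, x3, x4 ≥ 0.
All 4 inputs are positive at the optimum. The nickel, carbon, chromium, manganese requirements are met with equality.
Optimal quantities: return scrap = 0.3402 kg, ferromanganese = 0.3459 kg, ferrochrome = 0.7664 kg, cast iron scrap = 2.958 kg.
Cost = 0.14·0.3402 + 0.88·0.3459 + 2.1·0.7664 + 0.26·2.958 = 2.7305.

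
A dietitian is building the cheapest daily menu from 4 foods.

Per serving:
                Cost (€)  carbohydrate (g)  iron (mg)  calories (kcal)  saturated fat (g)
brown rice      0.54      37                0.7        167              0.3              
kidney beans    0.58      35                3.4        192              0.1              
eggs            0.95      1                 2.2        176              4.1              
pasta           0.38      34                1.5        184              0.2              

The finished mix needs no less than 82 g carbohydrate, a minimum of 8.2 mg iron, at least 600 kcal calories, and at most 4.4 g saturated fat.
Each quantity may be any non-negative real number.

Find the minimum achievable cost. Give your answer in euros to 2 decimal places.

€1.57

Let x1 = servings of brown rice, x2 = servings of kidney beans, x3 = servings of eggs, x4 = servings of pasta.
Minimise 0.54x1 + 0.58x2 + 0.95x3 + 0.38x4 s.t.:
  37x1 + 35x2 + 1x3 + 34x4 ≥ 82   (carbohydrate)
  0.7x1 + 3.4x2 + 2.2x3 + 1.5x4 ≥ 8.2   (iron)
  167x1 + 192x2 + 176x3 + 184x4 ≥ 600   (calories)
  0.3x1 + 0.1x2 + 4.1x3 + 0.2x4 ≤ 4.4   (saturated fat)
  x1, x2, x3, x4 ≥ 0.
The optimal basis is {kidney beans, pasta}; brown rice, eggs drop out. The iron and calories requirements are met with equality.
So kidney beans = 1.803 servings, pasta = 1.379 servings.
Total cost: 0.58·1.803 + 0.38·1.379 = 1.5698.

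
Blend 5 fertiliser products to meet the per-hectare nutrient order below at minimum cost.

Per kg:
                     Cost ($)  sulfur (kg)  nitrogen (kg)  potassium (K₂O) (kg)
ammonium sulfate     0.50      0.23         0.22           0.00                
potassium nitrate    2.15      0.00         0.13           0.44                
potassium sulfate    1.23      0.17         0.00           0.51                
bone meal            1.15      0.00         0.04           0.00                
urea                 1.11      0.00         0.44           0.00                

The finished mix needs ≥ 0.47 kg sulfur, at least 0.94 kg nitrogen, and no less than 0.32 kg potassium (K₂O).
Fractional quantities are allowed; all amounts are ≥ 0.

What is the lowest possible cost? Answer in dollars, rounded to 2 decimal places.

Set it up as a linear program. Let x1 = kg of ammonium sulfate, x2 = kg of potassium nitrate, x3 = kg of potassium sulfate, x4 = kg of bone meal, x5 = kg of urea.
Minimize 0.5x1 + 2.15x2 + 1.23x3 + 1.15x4 + 1.11x5 with:
  0.23x1 + 0.17x3 ≥ 0.47   (sulfur)
  0.22x1 + 0.13x2 + 0.04x4 + 0.44x5 ≥ 0.94   (nitrogen)
  0.44x2 + 0.51x3 ≥ 0.32   (potassium (K₂O))
  x1, x2, x3, x4, x5 ≥ 0.
The cheapest feasible vertex uses only ammonium sulfate, potassium sulfate; potassium nitrate, bone meal, urea are not used. Binding constraints: nitrogen and potassium (K₂O).
So ammonium sulfate = 4.273 kg, potassium sulfate = 0.6275 kg.
Total cost: 0.5·4.273 + 1.23·0.6275 = 2.9083.

$2.91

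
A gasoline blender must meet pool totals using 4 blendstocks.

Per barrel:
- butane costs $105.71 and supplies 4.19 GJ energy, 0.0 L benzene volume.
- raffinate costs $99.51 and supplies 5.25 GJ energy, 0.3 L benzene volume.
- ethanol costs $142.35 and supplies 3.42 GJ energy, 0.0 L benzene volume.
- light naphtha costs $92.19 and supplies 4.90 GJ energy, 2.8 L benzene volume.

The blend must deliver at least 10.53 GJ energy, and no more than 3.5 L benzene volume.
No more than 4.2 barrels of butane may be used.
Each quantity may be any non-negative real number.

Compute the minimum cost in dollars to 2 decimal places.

$198.80

This is a linear program. Let x1 = barrels of butane, x2 = barrels of raffinate, x3 = barrels of ethanol, x4 = barrels of light naphtha.
Minimise 105.71x1 + 99.51x2 + 142.35x3 + 92.19x4 with:
  4.19x1 + 5.25x2 + 3.42x3 + 4.9x4 ≥ 10.53   (energy)
  0.3x2 + 2.8x4 ≤ 3.5   (benzene volume)
  x1 ≤ 4.2
  x1, x2, x3, x4 ≥ 0.
The minimum-cost mix takes nothing from butane, ethanol — only raffinate, light naphtha. The energy and benzene volume requirements are met with equality.
Optimal quantities: raffinate = 0.93228 barrels, light naphtha = 1.1501 barrels.
Total cost: 99.51·0.93228 + 92.19·1.1501 = 198.7989.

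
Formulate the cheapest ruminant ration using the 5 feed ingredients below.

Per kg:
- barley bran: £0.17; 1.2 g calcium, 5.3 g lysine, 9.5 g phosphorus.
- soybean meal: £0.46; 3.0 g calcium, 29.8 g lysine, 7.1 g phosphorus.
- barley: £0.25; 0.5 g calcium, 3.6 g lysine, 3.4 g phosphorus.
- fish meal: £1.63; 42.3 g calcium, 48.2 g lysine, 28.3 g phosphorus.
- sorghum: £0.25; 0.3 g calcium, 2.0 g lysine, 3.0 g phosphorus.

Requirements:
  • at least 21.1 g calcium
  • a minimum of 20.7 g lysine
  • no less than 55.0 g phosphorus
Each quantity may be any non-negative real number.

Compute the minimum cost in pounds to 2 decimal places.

Let x1 = kg of barley bran, x2 = kg of soybean meal, x3 = kg of barley, x4 = kg of fish meal, x5 = kg of sorghum.
Minimize 0.17x1 + 0.46x2 + 0.25x3 + 1.63x4 + 0.25x5 subject to:
  1.2x1 + 3x2 + 0.5x3 + 42.3x4 + 0.3x5 ≥ 21.1   (calcium)
  5.3x1 + 29.8x2 + 3.6x3 + 48.2x4 + 2x5 ≥ 20.7   (lysine)
  9.5x1 + 7.1x2 + 3.4x3 + 28.3x4 + 3x5 ≥ 55   (phosphorus)
  x1, x2, x3, x4, x5 ≥ 0.
The optimal basis is {barley bran, fish meal}; soybean meal, barley, sorghum drop out. The calcium and phosphorus requirements are met with equality.
Solving gives x1 = 4.701, x4 = 0.3655.
Objective = 0.17·4.701 + 1.63·0.3655 = 1.3949.

£1.39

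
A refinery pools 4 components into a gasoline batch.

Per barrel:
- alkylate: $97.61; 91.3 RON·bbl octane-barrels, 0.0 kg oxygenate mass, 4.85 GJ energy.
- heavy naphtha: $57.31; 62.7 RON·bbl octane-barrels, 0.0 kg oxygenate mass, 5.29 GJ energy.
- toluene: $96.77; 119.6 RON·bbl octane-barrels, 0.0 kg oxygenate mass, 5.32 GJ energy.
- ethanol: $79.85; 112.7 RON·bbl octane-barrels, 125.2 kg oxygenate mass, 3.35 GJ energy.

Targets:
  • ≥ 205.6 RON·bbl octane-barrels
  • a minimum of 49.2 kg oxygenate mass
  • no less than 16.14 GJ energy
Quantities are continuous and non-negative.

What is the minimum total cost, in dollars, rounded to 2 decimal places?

$191.97

Let x1 = barrels of alkylate, x2 = barrels of heavy naphtha, x3 = barrels of toluene, x4 = barrels of ethanol.
min 97.61x1 + 57.31x2 + 96.77x3 + 79.85x4 subject to:
  91.3x1 + 62.7x2 + 119.6x3 + 112.7x4 ≥ 205.6   (octane-barrels)
  125.2x4 ≥ 49.2   (oxygenate mass)
  4.85x1 + 5.29x2 + 5.32x3 + 3.35x4 ≥ 16.14   (energy)
  x1, x2, x3, x4 ≥ 0.
At the optimum only heavy naphtha, ethanol are positive (alkylate, toluene = 0). Binding constraints: oxygenate mass and energy.
Optimal quantities: heavy naphtha = 2.8022 barrels, ethanol = 0.39297 barrels.
Total cost: 57.31·2.8022 + 79.85·0.39297 = 191.9727.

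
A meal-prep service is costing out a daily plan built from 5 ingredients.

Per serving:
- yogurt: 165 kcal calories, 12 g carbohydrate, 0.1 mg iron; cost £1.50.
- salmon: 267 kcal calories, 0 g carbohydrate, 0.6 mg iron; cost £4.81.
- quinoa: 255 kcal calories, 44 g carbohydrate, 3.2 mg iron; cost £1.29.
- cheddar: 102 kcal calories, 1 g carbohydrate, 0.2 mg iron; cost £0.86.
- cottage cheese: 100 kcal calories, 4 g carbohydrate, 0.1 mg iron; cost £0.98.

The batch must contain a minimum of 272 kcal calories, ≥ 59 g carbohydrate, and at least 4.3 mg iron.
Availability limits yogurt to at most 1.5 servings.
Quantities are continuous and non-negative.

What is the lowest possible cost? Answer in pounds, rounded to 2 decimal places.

£1.73

Let x1 = servings of yogurt, x2 = servings of salmon, x3 = servings of quinoa, x4 = servings of cheddar, x5 = servings of cottage cheese.
min 1.5x1 + 4.81x2 + 1.29x3 + 0.86x4 + 0.98x5 subject to:
  165x1 + 267x2 + 255x3 + 102x4 + 100x5 ≥ 272   (calories)
  12x1 + 44x3 + 1x4 + 4x5 ≥ 59   (carbohydrate)
  0.1x1 + 0.6x2 + 3.2x3 + 0.2x4 + 0.1x5 ≥ 4.3   (iron)
  x1 ≤ 1.5
  x1, x2, x3, x4, x5 ≥ 0.
At the optimum only quinoa is positive (yogurt, salmon, cheddar, cottage cheese = 0). The iron requirement is met with equality.
So quinoa = 1.344 servings.
Objective = 1.29·1.344 = 1.7338.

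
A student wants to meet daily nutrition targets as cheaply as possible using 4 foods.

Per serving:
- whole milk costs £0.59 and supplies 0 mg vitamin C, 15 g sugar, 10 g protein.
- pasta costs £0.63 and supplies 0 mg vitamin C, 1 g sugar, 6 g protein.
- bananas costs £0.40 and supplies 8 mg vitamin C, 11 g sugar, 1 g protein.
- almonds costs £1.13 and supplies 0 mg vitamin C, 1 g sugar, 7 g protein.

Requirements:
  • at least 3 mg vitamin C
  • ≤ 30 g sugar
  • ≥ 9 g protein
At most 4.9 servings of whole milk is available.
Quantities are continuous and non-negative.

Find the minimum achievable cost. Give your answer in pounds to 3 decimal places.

Let x1 = servings of whole milk, x2 = servings of pasta, x3 = servings of bananas, x4 = servings of almonds.
Minimize 0.59x1 + 0.63x2 + 0.4x3 + 1.13x4 s.t.:
  8x3 ≥ 3   (vitamin C)
  15x1 + 1x2 + 11x3 + 1x4 ≤ 30   (sugar)
  10x1 + 6x2 + 1x3 + 7x4 ≥ 9   (protein)
  x1 ≤ 4.9
  x1, x2, x3, x4 ≥ 0.
The optimal basis is {whole milk, bananas}; pasta, almonds drop out. The vitamin C and protein requirements are met with equality.
Solving gives x1 = 0.8625, x3 = 0.375.
Cost = 0.59·0.8625 + 0.4·0.375 = 0.65888.

£0.659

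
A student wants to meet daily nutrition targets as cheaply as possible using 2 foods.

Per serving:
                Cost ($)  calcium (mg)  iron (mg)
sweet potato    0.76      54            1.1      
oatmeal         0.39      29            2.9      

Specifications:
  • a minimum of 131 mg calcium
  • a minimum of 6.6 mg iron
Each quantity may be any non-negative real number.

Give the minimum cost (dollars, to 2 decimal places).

$1.76

Let x1 = servings of sweet potato, x2 = servings of oatmeal.
Minimise 0.76x1 + 0.39x2 subject to:
  54x1 + 29x2 ≥ 131   (calcium)
  1.1x1 + 2.9x2 ≥ 6.6   (iron)
  x1, x2 ≥ 0.
The minimum-cost mix takes nothing from sweet potato — only oatmeal. The calcium requirement is met with equality.
Solving gives x2 = 4.517.
Objective = 0.39·4.517 = 1.7616.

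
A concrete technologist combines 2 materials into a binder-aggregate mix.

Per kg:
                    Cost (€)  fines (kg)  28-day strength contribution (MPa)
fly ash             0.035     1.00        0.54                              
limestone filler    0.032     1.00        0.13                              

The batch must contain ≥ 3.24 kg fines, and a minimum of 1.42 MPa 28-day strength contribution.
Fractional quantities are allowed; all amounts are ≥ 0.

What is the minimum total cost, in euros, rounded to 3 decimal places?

€0.111

Let x1 = kg of fly ash, x2 = kg of limestone filler.
min 0.035x1 + 0.032x2 s.t.:
  1x1 + 1x2 ≥ 3.24   (fines)
  0.54x1 + 0.13x2 ≥ 1.42   (28-day strength contribution)
  x1, x2 ≥ 0.
Both inputs are positive at the optimum. Binding constraints: fines and 28-day strength contribution.
Solving gives x1 = 2.436, x2 = 0.8039.
Total cost: 0.035·2.436 + 0.032·0.8039 = 0.11098.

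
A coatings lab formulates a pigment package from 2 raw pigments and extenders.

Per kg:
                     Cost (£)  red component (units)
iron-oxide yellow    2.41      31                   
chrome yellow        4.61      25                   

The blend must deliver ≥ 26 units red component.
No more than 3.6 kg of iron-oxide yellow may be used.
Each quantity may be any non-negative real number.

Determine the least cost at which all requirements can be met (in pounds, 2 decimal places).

Set it up as a linear program. Let x1 = kg of iron-oxide yellow, x2 = kg of chrome yellow.
Minimise 2.41x1 + 4.61x2 subject to:
  31x1 + 25x2 ≥ 26   (red component)
  x1 ≤ 3.6
  x1, x2 ≥ 0.
The cheapest feasible vertex uses only iron-oxide yellow; chrome yellow is not used. The red component requirement is met with equality.
So iron-oxide yellow = 0.8387 kg.
Cost = 2.41·0.8387 = 2.0213.

£2.02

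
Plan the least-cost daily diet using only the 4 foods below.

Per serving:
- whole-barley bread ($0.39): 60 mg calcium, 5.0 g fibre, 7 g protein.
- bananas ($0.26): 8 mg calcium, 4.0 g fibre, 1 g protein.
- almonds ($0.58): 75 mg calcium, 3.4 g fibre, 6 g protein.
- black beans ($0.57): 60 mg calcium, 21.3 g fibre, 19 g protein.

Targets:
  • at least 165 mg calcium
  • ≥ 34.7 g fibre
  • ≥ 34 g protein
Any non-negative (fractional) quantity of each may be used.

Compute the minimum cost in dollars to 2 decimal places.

$1.30

Set it up as a linear program. Let x1 = servings of whole-barley bread, x2 = servings of bananas, x3 = servings of almonds, x4 = servings of black beans.
Minimise 0.39x1 + 0.26x2 + 0.58x3 + 0.57x4 s.t.:
  60x1 + 8x2 + 75x3 + 60x4 ≥ 165   (calcium)
  5x1 + 4x2 + 3.4x3 + 21.3x4 ≥ 34.7   (fibre)
  7x1 + 1x2 + 6x3 + 19x4 ≥ 34   (protein)
  x1, x2, x3, x4 ≥ 0.
The cheapest feasible vertex uses only whole-barley bread, black beans; bananas, almonds are not used. The calcium and fibre requirements are met with equality.
Optimal quantities: whole-barley bread = 1.465 servings, black beans = 1.285 servings.
Cost = 0.39·1.465 + 0.57·1.285 = 1.3038.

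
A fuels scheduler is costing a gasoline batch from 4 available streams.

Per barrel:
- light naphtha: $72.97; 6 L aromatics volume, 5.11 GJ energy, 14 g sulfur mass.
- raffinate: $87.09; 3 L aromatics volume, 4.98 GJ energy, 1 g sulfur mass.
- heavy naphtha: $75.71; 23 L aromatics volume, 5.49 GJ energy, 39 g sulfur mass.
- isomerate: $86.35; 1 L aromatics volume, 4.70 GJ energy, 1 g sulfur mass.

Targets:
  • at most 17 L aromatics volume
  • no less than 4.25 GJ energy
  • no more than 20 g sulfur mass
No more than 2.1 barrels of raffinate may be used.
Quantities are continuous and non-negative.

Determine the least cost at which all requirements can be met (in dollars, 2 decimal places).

$59.75

Set it up as a linear program. Let x1 = barrels of light naphtha, x2 = barrels of raffinate, x3 = barrels of heavy naphtha, x4 = barrels of isomerate.
Minimise 72.97x1 + 87.09x2 + 75.71x3 + 86.35x4 s.t.:
  6x1 + 3x2 + 23x3 + 1x4 ≤ 17   (aromatics volume)
  5.11x1 + 4.98x2 + 5.49x3 + 4.7x4 ≥ 4.25   (energy)
  14x1 + 1x2 + 39x3 + 1x4 ≤ 20   (sulfur mass)
  x2 ≤ 2.1
  x1, x2, x3, x4 ≥ 0.
The cheapest feasible vertex uses only light naphtha, heavy naphtha; raffinate, isomerate are not used. There the energy and sulfur mass constraints are tight.
Optimal quantities: light naphtha = 0.457 barrels, heavy naphtha = 0.3488 barrels.
Total cost: 72.97·0.457 + 75.71·0.3488 = 59.7549.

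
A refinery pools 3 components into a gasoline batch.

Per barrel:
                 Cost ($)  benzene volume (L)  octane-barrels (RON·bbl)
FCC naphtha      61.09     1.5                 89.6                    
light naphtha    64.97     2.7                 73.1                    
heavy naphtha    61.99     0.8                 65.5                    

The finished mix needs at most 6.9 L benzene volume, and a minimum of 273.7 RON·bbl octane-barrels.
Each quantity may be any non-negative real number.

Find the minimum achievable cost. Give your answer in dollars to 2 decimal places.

$186.61

Treat it as an LP. Let x1 = barrels of FCC naphtha, x2 = barrels of light naphtha, x3 = barrels of heavy naphtha.
min 61.09x1 + 64.97x2 + 61.99x3 s.t.:
  1.5x1 + 2.7x2 + 0.8x3 ≤ 6.9   (benzene volume)
  89.6x1 + 73.1x2 + 65.5x3 ≥ 273.7   (octane-barrels)
  x1, x2, x3 ≥ 0.
The optimal basis is {FCC naphtha}; light naphtha, heavy naphtha drop out. There the octane-barrels constraint is tight.
So FCC naphtha = 3.0547 barrels.
Cost = 61.09·3.0547 = 186.6116.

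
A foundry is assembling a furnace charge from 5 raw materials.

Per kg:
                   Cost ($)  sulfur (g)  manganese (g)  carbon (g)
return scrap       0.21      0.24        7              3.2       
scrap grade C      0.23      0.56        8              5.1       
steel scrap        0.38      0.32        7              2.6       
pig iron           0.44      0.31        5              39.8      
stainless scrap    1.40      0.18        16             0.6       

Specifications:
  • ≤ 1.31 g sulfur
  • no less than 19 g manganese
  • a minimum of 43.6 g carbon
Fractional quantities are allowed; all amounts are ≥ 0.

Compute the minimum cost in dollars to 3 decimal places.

$0.801

Let x1 = kg of return scrap, x2 = kg of scrap grade C, x3 = kg of steel scrap, x4 = kg of pig iron, x5 = kg of stainless scrap.
min 0.21x1 + 0.23x2 + 0.38x3 + 0.44x4 + 1.4x5 subject to:
  0.24x1 + 0.56x2 + 0.32x3 + 0.31x4 + 0.18x5 ≤ 1.31   (sulfur)
  7x1 + 8x2 + 7x3 + 5x4 + 16x5 ≥ 19   (manganese)
  3.2x1 + 5.1x2 + 2.6x3 + 39.8x4 + 0.6x5 ≥ 43.6   (carbon)
  x1, x2, x3, x4, x5 ≥ 0.
The minimum-cost mix takes nothing from return scrap, steel scrap, stainless scrap — only scrap grade C, pig iron. There the manganese and carbon constraints are tight.
Solving gives x2 = 1.837, x4 = 0.86.
Hence cost = 0.23·1.837 + 0.44·0.86 = $0.80091.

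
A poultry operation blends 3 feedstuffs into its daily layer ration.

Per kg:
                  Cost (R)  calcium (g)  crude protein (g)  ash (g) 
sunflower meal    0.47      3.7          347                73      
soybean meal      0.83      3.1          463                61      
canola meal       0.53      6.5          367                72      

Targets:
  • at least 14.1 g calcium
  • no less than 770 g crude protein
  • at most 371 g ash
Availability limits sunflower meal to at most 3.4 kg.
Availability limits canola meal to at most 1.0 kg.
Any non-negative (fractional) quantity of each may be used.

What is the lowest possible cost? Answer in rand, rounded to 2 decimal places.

R1.50

Let x1 = kg of sunflower meal, x2 = kg of soybean meal, x3 = kg of canola meal.
Minimize 0.47x1 + 0.83x2 + 0.53x3 subject to:
  3.7x1 + 3.1x2 + 6.5x3 ≥ 14.1   (calcium)
  347x1 + 463x2 + 367x3 ≥ 770   (crude protein)
  73x1 + 61x2 + 72x3 ≤ 371   (ash)
  x1 ≤ 3.4
  x3 ≤ 1
  x1, x2, x3 ≥ 0.
The optimal basis is {sunflower meal, canola meal}; soybean meal drops out. The calcium and the canola meal cap requirements are met with equality.
Solving gives x1 = 2.054, x3 = 1.
Cost = 0.47·2.054 + 0.53·1 = 1.4954.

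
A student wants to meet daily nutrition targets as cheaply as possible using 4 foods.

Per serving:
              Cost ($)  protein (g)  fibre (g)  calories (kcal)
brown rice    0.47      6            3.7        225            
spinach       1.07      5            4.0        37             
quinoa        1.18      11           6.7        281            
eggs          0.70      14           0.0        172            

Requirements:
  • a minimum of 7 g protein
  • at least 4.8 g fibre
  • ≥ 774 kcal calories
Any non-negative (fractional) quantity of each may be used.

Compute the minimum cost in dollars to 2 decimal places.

$1.62

Let x1 = servings of brown rice, x2 = servings of spinach, x3 = servings of quinoa, x4 = servings of eggs.
Minimize 0.47x1 + 1.07x2 + 1.18x3 + 0.7x4 subject to:
  6x1 + 5x2 + 11x3 + 14x4 ≥ 7   (protein)
  3.7x1 + 4x2 + 6.7x3 ≥ 4.8   (fibre)
  225x1 + 37x2 + 281x3 + 172x4 ≥ 774   (calories)
  x1, x2, x3, x4 ≥ 0.
The cheapest feasible vertex uses only brown rice; spinach, quinoa, eggs are not used. There the calories constraint is tight.
So brown rice = 3.44 servings.
Total cost: 0.47·3.44 = 1.6168.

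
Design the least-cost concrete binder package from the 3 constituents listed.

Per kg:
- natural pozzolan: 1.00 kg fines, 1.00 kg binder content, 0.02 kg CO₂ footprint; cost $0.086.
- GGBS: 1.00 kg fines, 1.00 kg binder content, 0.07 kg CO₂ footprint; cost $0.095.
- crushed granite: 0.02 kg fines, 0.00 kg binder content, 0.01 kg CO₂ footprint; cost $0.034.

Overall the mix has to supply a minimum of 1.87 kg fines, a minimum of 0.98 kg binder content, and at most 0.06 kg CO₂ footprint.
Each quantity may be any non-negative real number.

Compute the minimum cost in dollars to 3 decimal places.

$0.161

Let x1 = kg of natural pozzolan, x2 = kg of GGBS, x3 = kg of crushed granite.
min 0.086x1 + 0.095x2 + 0.034x3 s.t.:
  1x1 + 1x2 + 0.02x3 ≥ 1.87   (fines)
  1x1 + 1x2 ≥ 0.98   (binder content)
  0.02x1 + 0.07x2 + 0.01x3 ≤ 0.06   (CO₂ footprint)
  x1, x2, x3 ≥ 0.
The cheapest feasible vertex uses only natural pozzolan; GGBS, crushed granite are not used. Binding constraint: fines.
Solving gives x1 = 1.87.
Hence cost = 0.086·1.87 = $0.16082.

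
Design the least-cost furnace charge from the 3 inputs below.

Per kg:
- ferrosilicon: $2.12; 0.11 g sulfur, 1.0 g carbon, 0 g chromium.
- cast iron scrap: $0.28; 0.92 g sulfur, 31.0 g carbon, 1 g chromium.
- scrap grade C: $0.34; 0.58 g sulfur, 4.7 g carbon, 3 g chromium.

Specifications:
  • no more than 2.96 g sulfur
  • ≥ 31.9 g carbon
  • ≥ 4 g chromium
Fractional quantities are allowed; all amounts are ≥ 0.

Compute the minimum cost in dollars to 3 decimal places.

$0.598

Treat it as an LP. Let x1 = kg of ferrosilicon, x2 = kg of cast iron scrap, x3 = kg of scrap grade C.
min 2.12x1 + 0.28x2 + 0.34x3 with:
  0.11x1 + 0.92x2 + 0.58x3 ≤ 2.96   (sulfur)
  1x1 + 31x2 + 4.7x3 ≥ 31.9   (carbon)
  1x2 + 3x3 ≥ 4   (chromium)
  x1, x2, x3 ≥ 0.
The optimal basis is {cast iron scrap, scrap grade C}; ferrosilicon drops out. Binding constraints: carbon and chromium.
Solving gives x2 = 0.8709, x3 = 1.043.
Hence cost = 0.28·0.8709 + 0.34·1.043 = $0.59847.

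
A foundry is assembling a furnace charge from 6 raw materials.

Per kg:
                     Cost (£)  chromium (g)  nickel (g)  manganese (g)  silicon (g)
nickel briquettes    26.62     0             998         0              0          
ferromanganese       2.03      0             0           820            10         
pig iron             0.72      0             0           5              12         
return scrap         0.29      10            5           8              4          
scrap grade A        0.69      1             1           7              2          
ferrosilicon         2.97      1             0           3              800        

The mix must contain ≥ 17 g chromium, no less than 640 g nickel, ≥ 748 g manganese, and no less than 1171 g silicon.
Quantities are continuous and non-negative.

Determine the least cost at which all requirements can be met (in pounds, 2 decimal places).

£23.42

Set it up as a linear program. Let x1 = kg of nickel briquettes, x2 = kg of ferromanganese, x3 = kg of pig iron, x4 = kg of return scrap, x5 = kg of scrap grade A, x6 = kg of ferrosilicon.
Minimise 26.62x1 + 2.03x2 + 0.72x3 + 0.29x4 + 0.69x5 + 2.97x6 subject to:
  10x4 + 1x5 + 1x6 ≥ 17   (chromium)
  998x1 + 5x4 + 1x5 ≥ 640   (nickel)
  820x2 + 5x3 + 8x4 + 7x5 + 3x6 ≥ 748   (manganese)
  10x2 + 12x3 + 4x4 + 2x5 + 800x6 ≥ 1171   (silicon)
  x1, x2, x3, x4, x5, x6 ≥ 0.
The optimal basis is {nickel briquettes, ferromanganese, return scrap, ferrosilicon}; pig iron, scrap grade A drop out. There the chromium, nickel, manganese, silicon constraints are tight.
That vertex is x1 = 0.6335, x2 = 0.8917, x4 = 1.556, x6 = 1.445.
Objective = 26.62·0.6335 + 2.03·0.8917 + 0.29·1.556 + 2.97·1.445 = 23.4168.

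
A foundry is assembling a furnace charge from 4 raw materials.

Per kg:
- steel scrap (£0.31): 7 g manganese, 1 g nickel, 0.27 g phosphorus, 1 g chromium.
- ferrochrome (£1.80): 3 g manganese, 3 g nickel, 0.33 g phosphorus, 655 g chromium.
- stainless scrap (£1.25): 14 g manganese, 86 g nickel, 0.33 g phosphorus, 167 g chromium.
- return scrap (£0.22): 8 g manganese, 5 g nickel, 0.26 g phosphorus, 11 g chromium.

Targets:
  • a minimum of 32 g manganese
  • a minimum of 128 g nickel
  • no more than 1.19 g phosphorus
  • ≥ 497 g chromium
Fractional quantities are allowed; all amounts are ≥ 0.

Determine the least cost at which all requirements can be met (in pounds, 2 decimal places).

This is a linear program. Let x1 = kg of steel scrap, x2 = kg of ferrochrome, x3 = kg of stainless scrap, x4 = kg of return scrap.
Minimize 0.31x1 + 1.8x2 + 1.25x3 + 0.22x4 with:
  7x1 + 3x2 + 14x3 + 8x4 ≥ 32   (manganese)
  1x1 + 3x2 + 86x3 + 5x4 ≥ 128   (nickel)
  0.27x1 + 0.33x2 + 0.33x3 + 0.26x4 ≤ 1.19   (phosphorus)
  1x1 + 655x2 + 167x3 + 11x4 ≥ 497   (chromium)
  x1, x2, x3, x4 ≥ 0.
The cheapest feasible vertex uses only ferrochrome, stainless scrap, return scrap; steel scrap is not used. Binding constraints: manganese, nickel, chromium.
Optimal quantities: ferrochrome = 0.3799 kg, stainless scrap = 1.393 kg, return scrap = 1.421 kg.
Objective = 1.8·0.3799 + 1.25·1.393 + 0.22·1.421 = 2.7377.

£2.74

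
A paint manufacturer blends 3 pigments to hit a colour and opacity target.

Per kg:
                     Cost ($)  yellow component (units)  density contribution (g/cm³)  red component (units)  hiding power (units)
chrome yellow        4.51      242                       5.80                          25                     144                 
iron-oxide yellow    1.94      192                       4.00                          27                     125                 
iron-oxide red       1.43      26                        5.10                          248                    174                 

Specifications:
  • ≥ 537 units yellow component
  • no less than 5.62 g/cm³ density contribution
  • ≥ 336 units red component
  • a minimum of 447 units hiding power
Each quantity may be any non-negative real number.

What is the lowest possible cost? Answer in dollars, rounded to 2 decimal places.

$6.67

Let x1 = kg of chrome yellow, x2 = kg of iron-oxide yellow, x3 = kg of iron-oxide red.
min 4.51x1 + 1.94x2 + 1.43x3 s.t.:
  242x1 + 192x2 + 26x3 ≥ 537   (yellow component)
  5.8x1 + 4x2 + 5.1x3 ≥ 5.62   (density contribution)
  25x1 + 27x2 + 248x3 ≥ 336   (red component)
  144x1 + 125x2 + 174x3 ≥ 447   (hiding power)
  x1, x2, x3 ≥ 0.
The optimal basis is {iron-oxide yellow, iron-oxide red}; chrome yellow drops out. Binding constraints: yellow component and red component.
Optimal quantities: iron-oxide yellow = 2.653 kg, iron-oxide red = 1.066 kg.
Objective = 1.94·2.653 + 1.43·1.066 = 6.6712.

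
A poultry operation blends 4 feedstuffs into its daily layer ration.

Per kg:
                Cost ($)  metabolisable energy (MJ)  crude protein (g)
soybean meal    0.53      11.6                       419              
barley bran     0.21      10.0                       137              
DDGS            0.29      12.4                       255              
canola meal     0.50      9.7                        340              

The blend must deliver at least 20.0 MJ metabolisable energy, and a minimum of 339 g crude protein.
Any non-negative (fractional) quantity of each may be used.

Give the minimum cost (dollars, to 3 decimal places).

Treat it as an LP. Let x1 = kg of soybean meal, x2 = kg of barley bran, x3 = kg of DDGS, x4 = kg of canola meal.
min 0.53x1 + 0.21x2 + 0.29x3 + 0.5x4 s.t.:
  11.6x1 + 10x2 + 12.4x3 + 9.7x4 ≥ 20   (metabolisable energy)
  419x1 + 137x2 + 255x3 + 340x4 ≥ 339   (crude protein)
  x1, x2, x3, x4 ≥ 0.
The minimum-cost mix takes nothing from soybean meal, canola meal — only barley bran, DDGS. The metabolisable energy and crude protein requirements are met with equality.
Optimal quantities: barley bran = 1.053 kg, DDGS = 0.7636 kg.
Objective = 0.21·1.053 + 0.29·0.7636 = 0.44257.

$0.443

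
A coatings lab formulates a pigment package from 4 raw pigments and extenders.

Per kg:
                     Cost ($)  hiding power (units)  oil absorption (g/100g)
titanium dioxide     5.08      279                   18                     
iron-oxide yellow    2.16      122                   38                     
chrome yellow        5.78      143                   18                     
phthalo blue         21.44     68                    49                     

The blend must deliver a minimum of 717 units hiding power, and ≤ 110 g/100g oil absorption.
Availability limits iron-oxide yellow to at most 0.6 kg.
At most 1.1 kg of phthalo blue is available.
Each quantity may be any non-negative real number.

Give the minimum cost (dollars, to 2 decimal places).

Set it up as a linear program. Let x1 = kg of titanium dioxide, x2 = kg of iron-oxide yellow, x3 = kg of chrome yellow, x4 = kg of phthalo blue.
min 5.08x1 + 2.16x2 + 5.78x3 + 21.44x4 subject to:
  279x1 + 122x2 + 143x3 + 68x4 ≥ 717   (hiding power)
  18x1 + 38x2 + 18x3 + 49x4 ≤ 110   (oil absorption)
  x2 ≤ 0.6
  x4 ≤ 1.1
  x1, x2, x3, x4 ≥ 0.
The cheapest feasible vertex uses only titanium dioxide, iron-oxide yellow; chrome yellow, phthalo blue are not used. Binding constraints: hiding power and the iron-oxide yellow cap.
That vertex is x1 = 2.308, x2 = 0.6.
Hence cost = 5.08·2.308 + 2.16·0.6 = $13.0206.

$13.02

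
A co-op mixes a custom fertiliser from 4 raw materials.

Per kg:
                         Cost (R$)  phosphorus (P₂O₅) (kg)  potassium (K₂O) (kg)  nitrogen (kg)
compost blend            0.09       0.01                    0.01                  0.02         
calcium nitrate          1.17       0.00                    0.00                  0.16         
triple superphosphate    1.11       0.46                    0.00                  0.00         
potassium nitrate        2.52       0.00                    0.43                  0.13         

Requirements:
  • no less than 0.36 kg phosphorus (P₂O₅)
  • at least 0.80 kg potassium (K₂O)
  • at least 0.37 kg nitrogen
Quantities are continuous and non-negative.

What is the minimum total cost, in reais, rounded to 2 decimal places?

R$5.61

Let x1 = kg of compost blend, x2 = kg of calcium nitrate, x3 = kg of triple superphosphate, x4 = kg of potassium nitrate.
Minimize 0.09x1 + 1.17x2 + 1.11x3 + 2.52x4 with:
  0.01x1 + 0.46x3 ≥ 0.36   (phosphorus (P₂O₅))
  0.01x1 + 0.43x4 ≥ 0.8   (potassium (K₂O))
  0.02x1 + 0.16x2 + 0.13x4 ≥ 0.37   (nitrogen)
  x1, x2, x3, x4 ≥ 0.
The minimum-cost mix takes nothing from calcium nitrate — only compost blend, triple superphosphate, potassium nitrate. Binding constraints: phosphorus (P₂O₅), potassium (K₂O), nitrogen.
Optimal quantities: compost blend = 7.548 kg, triple superphosphate = 0.6185 kg, potassium nitrate = 1.685 kg.
Objective = 0.09·7.548 + 1.11·0.6185 + 2.52·1.685 = 5.6121.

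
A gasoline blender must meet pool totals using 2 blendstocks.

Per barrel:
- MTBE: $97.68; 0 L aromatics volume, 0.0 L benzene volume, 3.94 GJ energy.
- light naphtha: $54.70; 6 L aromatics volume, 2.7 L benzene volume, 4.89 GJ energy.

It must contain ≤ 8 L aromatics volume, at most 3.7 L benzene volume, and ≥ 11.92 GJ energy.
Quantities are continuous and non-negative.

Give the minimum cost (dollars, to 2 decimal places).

This is a linear program. Let x1 = barrels of MTBE, x2 = barrels of light naphtha.
min 97.68x1 + 54.7x2 s.t.:
  6x2 ≤ 8   (aromatics volume)
  2.7x2 ≤ 3.7   (benzene volume)
  3.94x1 + 4.89x2 ≥ 11.92   (energy)
  x1, x2 ≥ 0.
Both inputs are positive at the optimum. There the aromatics volume and energy constraints are tight.
So MTBE = 1.3706 barrels, light naphtha = 1.3333 barrels.
Total cost: 97.68·1.3706 + 54.7·1.3333 = 206.8117.

$206.81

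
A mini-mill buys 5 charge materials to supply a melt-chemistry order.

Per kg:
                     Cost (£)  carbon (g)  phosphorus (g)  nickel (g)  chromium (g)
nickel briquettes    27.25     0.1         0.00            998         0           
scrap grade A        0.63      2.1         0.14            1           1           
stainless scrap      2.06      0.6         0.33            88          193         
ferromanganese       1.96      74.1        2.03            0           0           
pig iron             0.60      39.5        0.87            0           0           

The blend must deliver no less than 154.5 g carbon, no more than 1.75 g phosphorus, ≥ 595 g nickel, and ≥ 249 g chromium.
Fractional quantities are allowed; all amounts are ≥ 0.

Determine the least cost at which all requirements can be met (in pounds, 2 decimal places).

£25510.11

Let x1 = kg of nickel briquettes, x2 = kg of scrap grade A, x3 = kg of stainless scrap, x4 = kg of ferromanganese, x5 = kg of pig iron.
min 27.25x1 + 0.63x2 + 2.06x3 + 1.96x4 + 0.6x5 with:
  0.1x1 + 2.1x2 + 0.6x3 + 74.1x4 + 39.5x5 ≥ 154.5   (carbon)
  0.14x2 + 0.33x3 + 2.03x4 + 0.87x5 ≤ 1.75   (phosphorus)
  998x1 + 1x2 + 88x3 ≥ 595   (nickel)
  1x2 + 193x3 ≥ 249   (chromium)
  x1, x2, x3, x4, x5 ≥ 0.
The optimal basis is {nickel briquettes, stainless scrap, pig iron}; scrap grade A, ferromanganese drop out. The carbon, phosphorus, chromium requirements are met with equality.
Solving gives x1 = 936.0197, x3 = 1.290155, x5 = 1.522125.
Hence cost = 27.25·936.0197 + 2.06·1.290155 + 0.6·1.522125 = £25510.1078.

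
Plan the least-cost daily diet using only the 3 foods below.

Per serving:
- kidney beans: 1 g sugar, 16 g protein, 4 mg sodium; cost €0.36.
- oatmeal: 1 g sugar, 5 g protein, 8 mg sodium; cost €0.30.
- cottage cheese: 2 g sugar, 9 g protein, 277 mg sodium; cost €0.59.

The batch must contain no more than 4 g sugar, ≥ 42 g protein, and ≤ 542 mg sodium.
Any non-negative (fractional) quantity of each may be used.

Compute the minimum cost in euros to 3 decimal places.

€0.945

Let x1 = servings of kidney beans, x2 = servings of oatmeal, x3 = servings of cottage cheese.
min 0.36x1 + 0.3x2 + 0.59x3 s.t.:
  1x1 + 1x2 + 2x3 ≤ 4   (sugar)
  16x1 + 5x2 + 9x3 ≥ 42   (protein)
  4x1 + 8x2 + 277x3 ≤ 542   (sodium)
  x1, x2, x3 ≥ 0.
The minimum-cost mix takes nothing from oatmeal, cottage cheese — only kidney beans. Binding constraint: protein.
Optimal quantities: kidney beans = 2.625 servings.
Cost = 0.36·2.625 = 0.94500.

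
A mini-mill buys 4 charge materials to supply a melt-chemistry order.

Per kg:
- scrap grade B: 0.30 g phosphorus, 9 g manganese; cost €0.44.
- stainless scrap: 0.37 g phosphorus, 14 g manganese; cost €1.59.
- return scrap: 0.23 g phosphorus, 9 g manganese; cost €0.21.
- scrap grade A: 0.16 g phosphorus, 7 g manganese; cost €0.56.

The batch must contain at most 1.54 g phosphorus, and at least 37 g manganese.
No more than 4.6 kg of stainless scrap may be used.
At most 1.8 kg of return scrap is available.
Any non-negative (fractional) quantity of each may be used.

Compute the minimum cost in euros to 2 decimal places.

Let x1 = kg of scrap grade B, x2 = kg of stainless scrap, x3 = kg of return scrap, x4 = kg of scrap grade A.
Minimise 0.44x1 + 1.59x2 + 0.21x3 + 0.56x4 s.t.:
  0.3x1 + 0.37x2 + 0.23x3 + 0.16x4 ≤ 1.54   (phosphorus)
  9x1 + 14x2 + 9x3 + 7x4 ≥ 37   (manganese)
  x2 ≤ 4.6
  x3 ≤ 1.8
  x1, x2, x3, x4 ≥ 0.
The optimal basis is {scrap grade B, return scrap}; stainless scrap, scrap grade A drop out. The manganese and the return scrap cap requirements are met with equality.
So scrap grade B = 2.311 kg, return scrap = 1.8 kg.
Hence cost = 0.44·2.311 + 0.21·1.8 = €1.3948.

€1.39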